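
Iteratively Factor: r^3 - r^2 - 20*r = (r)*(r^2 - r - 20) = r*(r - 5)*(r + 4)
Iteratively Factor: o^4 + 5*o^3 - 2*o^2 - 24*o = (o + 3)*(o^3 + 2*o^2 - 8*o) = o*(o + 3)*(o^2 + 2*o - 8) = o*(o + 3)*(o + 4)*(o - 2)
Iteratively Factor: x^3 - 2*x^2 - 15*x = (x - 5)*(x^2 + 3*x) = (x - 5)*(x + 3)*(x)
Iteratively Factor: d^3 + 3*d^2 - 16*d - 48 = (d + 3)*(d^2 - 16) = (d + 3)*(d + 4)*(d - 4)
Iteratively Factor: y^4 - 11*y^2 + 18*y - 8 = (y - 2)*(y^3 + 2*y^2 - 7*y + 4) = (y - 2)*(y + 4)*(y^2 - 2*y + 1) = (y - 2)*(y - 1)*(y + 4)*(y - 1)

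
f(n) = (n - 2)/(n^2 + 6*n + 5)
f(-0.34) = -0.76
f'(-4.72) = -22.27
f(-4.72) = 6.45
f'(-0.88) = 51.98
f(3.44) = 0.04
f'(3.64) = 0.01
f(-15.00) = -0.12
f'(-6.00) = -1.72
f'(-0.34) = 1.64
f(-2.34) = 1.22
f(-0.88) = -5.83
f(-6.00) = -1.60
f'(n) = (-2*n - 6)*(n - 2)/(n^2 + 6*n + 5)^2 + 1/(n^2 + 6*n + 5)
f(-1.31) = 2.89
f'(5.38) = 0.00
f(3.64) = 0.04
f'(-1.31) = 7.68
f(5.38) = 0.05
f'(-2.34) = 0.17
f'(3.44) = 0.01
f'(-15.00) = -0.01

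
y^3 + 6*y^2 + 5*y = y*(y + 1)*(y + 5)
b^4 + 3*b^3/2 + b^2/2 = b^2*(b + 1/2)*(b + 1)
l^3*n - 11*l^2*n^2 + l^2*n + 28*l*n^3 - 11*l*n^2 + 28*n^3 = (l - 7*n)*(l - 4*n)*(l*n + n)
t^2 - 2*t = t*(t - 2)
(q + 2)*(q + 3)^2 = q^3 + 8*q^2 + 21*q + 18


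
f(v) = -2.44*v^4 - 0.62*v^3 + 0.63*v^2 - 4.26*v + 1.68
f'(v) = -9.76*v^3 - 1.86*v^2 + 1.26*v - 4.26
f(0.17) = 0.97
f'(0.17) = -4.15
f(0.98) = -4.72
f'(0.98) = -14.00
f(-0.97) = 4.81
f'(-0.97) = 1.68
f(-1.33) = 2.28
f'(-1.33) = 13.74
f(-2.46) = -64.16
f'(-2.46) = 126.68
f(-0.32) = 3.10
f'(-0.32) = -4.53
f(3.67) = -478.76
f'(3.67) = -507.13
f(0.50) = -0.52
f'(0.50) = -5.32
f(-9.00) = -15465.81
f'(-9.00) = 6948.78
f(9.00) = -16446.45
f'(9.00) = -7258.62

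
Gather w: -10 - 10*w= -10*w - 10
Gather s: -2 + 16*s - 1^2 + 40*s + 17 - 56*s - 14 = 0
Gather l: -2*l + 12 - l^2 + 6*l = -l^2 + 4*l + 12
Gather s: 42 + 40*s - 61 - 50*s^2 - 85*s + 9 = -50*s^2 - 45*s - 10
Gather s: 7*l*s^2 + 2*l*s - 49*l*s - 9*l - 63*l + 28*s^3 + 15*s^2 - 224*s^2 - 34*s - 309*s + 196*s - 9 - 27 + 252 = -72*l + 28*s^3 + s^2*(7*l - 209) + s*(-47*l - 147) + 216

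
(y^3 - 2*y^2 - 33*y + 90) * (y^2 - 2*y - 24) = y^5 - 4*y^4 - 53*y^3 + 204*y^2 + 612*y - 2160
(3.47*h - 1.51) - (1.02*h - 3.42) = 2.45*h + 1.91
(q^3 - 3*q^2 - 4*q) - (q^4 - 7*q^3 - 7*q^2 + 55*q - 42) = -q^4 + 8*q^3 + 4*q^2 - 59*q + 42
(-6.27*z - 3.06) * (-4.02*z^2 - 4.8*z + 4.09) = 25.2054*z^3 + 42.3972*z^2 - 10.9563*z - 12.5154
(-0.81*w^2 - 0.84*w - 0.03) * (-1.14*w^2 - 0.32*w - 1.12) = 0.9234*w^4 + 1.2168*w^3 + 1.2102*w^2 + 0.9504*w + 0.0336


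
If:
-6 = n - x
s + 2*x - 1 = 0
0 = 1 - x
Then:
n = -5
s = -1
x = 1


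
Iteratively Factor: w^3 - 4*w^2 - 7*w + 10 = (w - 1)*(w^2 - 3*w - 10) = (w - 5)*(w - 1)*(w + 2)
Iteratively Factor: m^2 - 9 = (m + 3)*(m - 3)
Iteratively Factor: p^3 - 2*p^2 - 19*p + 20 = (p - 1)*(p^2 - p - 20) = (p - 1)*(p + 4)*(p - 5)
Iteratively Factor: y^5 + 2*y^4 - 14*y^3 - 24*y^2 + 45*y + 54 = (y + 3)*(y^4 - y^3 - 11*y^2 + 9*y + 18) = (y + 1)*(y + 3)*(y^3 - 2*y^2 - 9*y + 18) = (y + 1)*(y + 3)^2*(y^2 - 5*y + 6) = (y - 3)*(y + 1)*(y + 3)^2*(y - 2)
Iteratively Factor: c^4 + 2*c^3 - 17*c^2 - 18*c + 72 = (c - 3)*(c^3 + 5*c^2 - 2*c - 24) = (c - 3)*(c + 4)*(c^2 + c - 6) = (c - 3)*(c + 3)*(c + 4)*(c - 2)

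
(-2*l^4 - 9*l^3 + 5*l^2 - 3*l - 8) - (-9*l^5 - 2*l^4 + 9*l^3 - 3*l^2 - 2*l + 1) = 9*l^5 - 18*l^3 + 8*l^2 - l - 9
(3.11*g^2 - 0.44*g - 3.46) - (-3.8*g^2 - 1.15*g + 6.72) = 6.91*g^2 + 0.71*g - 10.18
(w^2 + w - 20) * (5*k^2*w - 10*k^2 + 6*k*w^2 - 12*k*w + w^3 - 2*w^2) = 5*k^2*w^3 - 5*k^2*w^2 - 110*k^2*w + 200*k^2 + 6*k*w^4 - 6*k*w^3 - 132*k*w^2 + 240*k*w + w^5 - w^4 - 22*w^3 + 40*w^2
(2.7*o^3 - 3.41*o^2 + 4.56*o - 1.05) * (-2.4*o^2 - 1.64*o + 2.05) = -6.48*o^5 + 3.756*o^4 + 0.183400000000001*o^3 - 11.9489*o^2 + 11.07*o - 2.1525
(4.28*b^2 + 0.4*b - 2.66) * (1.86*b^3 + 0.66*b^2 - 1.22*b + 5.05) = 7.9608*b^5 + 3.5688*b^4 - 9.9052*b^3 + 19.3704*b^2 + 5.2652*b - 13.433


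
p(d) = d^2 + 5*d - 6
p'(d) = 2*d + 5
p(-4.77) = -7.10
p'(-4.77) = -4.54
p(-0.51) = -8.29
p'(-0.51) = 3.98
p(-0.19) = -6.91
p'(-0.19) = 4.62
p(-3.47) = -11.31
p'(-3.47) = -1.94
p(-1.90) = -11.89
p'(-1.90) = 1.20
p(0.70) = -2.01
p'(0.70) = 6.40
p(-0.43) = -7.97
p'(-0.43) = 4.14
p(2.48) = 12.55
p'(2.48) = 9.96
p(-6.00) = 0.00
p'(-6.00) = -7.00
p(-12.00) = 78.00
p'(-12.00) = -19.00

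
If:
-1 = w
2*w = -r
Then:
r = 2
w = -1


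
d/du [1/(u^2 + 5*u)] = (-2*u - 5)/(u^2*(u + 5)^2)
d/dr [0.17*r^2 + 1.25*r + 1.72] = 0.34*r + 1.25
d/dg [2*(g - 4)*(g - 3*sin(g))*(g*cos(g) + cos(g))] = 2*(4 - g)*(g - 3*sin(g))*(g*sin(g) - sqrt(2)*cos(g + pi/4)) - 2*(g - 4)*(g + 1)*(3*cos(g) - 1)*cos(g) + 2*(g + 1)*(g - 3*sin(g))*cos(g)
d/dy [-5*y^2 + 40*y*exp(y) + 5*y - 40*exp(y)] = 40*y*exp(y) - 10*y + 5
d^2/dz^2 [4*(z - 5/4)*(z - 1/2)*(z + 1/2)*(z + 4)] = 48*z^2 + 66*z - 42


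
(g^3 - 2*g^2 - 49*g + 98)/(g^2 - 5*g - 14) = (g^2 + 5*g - 14)/(g + 2)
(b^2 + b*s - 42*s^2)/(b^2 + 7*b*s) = (b - 6*s)/b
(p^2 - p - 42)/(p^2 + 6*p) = (p - 7)/p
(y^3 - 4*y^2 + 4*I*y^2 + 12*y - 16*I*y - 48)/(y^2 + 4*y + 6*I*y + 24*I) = (y^2 - 2*y*(2 + I) + 8*I)/(y + 4)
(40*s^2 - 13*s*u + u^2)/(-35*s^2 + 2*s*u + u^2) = (-8*s + u)/(7*s + u)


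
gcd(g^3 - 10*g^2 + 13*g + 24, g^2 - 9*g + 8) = g - 8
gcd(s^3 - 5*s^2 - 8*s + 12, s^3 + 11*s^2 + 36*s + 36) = s + 2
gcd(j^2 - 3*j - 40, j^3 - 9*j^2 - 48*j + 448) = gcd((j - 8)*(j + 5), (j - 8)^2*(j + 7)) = j - 8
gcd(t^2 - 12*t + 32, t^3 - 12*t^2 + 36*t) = 1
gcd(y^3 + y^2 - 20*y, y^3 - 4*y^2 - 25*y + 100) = y^2 + y - 20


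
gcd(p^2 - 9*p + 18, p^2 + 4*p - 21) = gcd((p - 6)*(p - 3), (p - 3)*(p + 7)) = p - 3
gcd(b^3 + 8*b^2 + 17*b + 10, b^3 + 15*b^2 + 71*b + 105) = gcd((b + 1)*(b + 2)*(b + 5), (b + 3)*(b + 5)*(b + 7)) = b + 5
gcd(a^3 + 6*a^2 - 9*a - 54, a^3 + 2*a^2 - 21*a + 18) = a^2 + 3*a - 18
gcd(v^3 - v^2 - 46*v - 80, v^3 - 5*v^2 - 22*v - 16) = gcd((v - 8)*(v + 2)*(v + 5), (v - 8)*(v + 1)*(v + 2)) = v^2 - 6*v - 16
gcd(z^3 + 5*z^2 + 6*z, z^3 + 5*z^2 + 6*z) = z^3 + 5*z^2 + 6*z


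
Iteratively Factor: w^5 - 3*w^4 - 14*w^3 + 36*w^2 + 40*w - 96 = (w + 3)*(w^4 - 6*w^3 + 4*w^2 + 24*w - 32) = (w - 2)*(w + 3)*(w^3 - 4*w^2 - 4*w + 16) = (w - 2)^2*(w + 3)*(w^2 - 2*w - 8) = (w - 4)*(w - 2)^2*(w + 3)*(w + 2)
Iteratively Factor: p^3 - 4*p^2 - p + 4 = (p - 1)*(p^2 - 3*p - 4) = (p - 4)*(p - 1)*(p + 1)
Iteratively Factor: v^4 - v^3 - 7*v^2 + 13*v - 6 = (v - 2)*(v^3 + v^2 - 5*v + 3) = (v - 2)*(v + 3)*(v^2 - 2*v + 1) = (v - 2)*(v - 1)*(v + 3)*(v - 1)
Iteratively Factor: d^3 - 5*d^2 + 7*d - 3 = (d - 3)*(d^2 - 2*d + 1) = (d - 3)*(d - 1)*(d - 1)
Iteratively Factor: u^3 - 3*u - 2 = (u - 2)*(u^2 + 2*u + 1) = (u - 2)*(u + 1)*(u + 1)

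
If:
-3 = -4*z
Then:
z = 3/4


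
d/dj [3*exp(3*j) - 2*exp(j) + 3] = (9*exp(2*j) - 2)*exp(j)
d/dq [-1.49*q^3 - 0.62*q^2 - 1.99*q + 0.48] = -4.47*q^2 - 1.24*q - 1.99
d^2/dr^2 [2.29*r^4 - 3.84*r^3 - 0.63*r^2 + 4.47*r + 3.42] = 27.48*r^2 - 23.04*r - 1.26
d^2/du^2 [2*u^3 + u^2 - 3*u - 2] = 12*u + 2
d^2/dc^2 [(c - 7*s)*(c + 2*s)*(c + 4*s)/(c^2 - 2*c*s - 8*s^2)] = 48*s^2/(-c^3 + 12*c^2*s - 48*c*s^2 + 64*s^3)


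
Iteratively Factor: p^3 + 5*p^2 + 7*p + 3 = (p + 1)*(p^2 + 4*p + 3) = (p + 1)*(p + 3)*(p + 1)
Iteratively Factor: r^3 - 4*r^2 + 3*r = (r - 1)*(r^2 - 3*r) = r*(r - 1)*(r - 3)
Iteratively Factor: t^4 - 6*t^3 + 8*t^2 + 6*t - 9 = (t + 1)*(t^3 - 7*t^2 + 15*t - 9) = (t - 1)*(t + 1)*(t^2 - 6*t + 9) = (t - 3)*(t - 1)*(t + 1)*(t - 3)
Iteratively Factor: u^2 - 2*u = (u)*(u - 2)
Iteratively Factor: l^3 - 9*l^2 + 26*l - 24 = (l - 4)*(l^2 - 5*l + 6) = (l - 4)*(l - 3)*(l - 2)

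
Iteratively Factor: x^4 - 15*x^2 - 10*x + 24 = (x - 1)*(x^3 + x^2 - 14*x - 24) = (x - 1)*(x + 2)*(x^2 - x - 12) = (x - 4)*(x - 1)*(x + 2)*(x + 3)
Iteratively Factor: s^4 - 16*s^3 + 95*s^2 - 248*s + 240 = (s - 3)*(s^3 - 13*s^2 + 56*s - 80) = (s - 5)*(s - 3)*(s^2 - 8*s + 16) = (s - 5)*(s - 4)*(s - 3)*(s - 4)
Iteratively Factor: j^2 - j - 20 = (j + 4)*(j - 5)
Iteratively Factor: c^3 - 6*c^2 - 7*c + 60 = (c - 5)*(c^2 - c - 12) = (c - 5)*(c - 4)*(c + 3)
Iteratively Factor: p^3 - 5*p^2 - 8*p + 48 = (p + 3)*(p^2 - 8*p + 16) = (p - 4)*(p + 3)*(p - 4)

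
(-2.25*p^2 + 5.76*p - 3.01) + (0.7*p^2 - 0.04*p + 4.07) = -1.55*p^2 + 5.72*p + 1.06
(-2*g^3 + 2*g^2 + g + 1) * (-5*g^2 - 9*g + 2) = 10*g^5 + 8*g^4 - 27*g^3 - 10*g^2 - 7*g + 2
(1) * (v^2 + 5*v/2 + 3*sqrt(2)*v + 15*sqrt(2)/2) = v^2 + 5*v/2 + 3*sqrt(2)*v + 15*sqrt(2)/2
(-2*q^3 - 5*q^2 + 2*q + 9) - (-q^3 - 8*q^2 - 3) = -q^3 + 3*q^2 + 2*q + 12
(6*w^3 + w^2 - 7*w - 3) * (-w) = -6*w^4 - w^3 + 7*w^2 + 3*w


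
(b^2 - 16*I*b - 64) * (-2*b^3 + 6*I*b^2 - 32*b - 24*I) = -2*b^5 + 38*I*b^4 + 192*b^3 + 104*I*b^2 + 1664*b + 1536*I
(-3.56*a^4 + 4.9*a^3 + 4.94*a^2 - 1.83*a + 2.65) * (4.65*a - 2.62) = -16.554*a^5 + 32.1122*a^4 + 10.133*a^3 - 21.4523*a^2 + 17.1171*a - 6.943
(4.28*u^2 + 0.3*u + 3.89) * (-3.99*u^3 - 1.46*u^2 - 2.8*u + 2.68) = -17.0772*u^5 - 7.4458*u^4 - 27.9431*u^3 + 4.951*u^2 - 10.088*u + 10.4252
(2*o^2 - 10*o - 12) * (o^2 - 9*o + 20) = 2*o^4 - 28*o^3 + 118*o^2 - 92*o - 240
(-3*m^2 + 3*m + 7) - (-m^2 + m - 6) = -2*m^2 + 2*m + 13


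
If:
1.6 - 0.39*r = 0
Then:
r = 4.10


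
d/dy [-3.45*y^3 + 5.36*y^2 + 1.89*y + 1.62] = -10.35*y^2 + 10.72*y + 1.89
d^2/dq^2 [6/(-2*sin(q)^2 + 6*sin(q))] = 3*(4*sin(q) - 9 + 3/sin(q) + 18/sin(q)^2 - 18/sin(q)^3)/(sin(q) - 3)^3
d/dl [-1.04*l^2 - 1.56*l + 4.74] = -2.08*l - 1.56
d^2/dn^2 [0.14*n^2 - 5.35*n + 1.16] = 0.280000000000000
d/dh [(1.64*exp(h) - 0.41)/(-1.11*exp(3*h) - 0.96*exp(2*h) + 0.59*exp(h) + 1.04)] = (3.6408*exp(3*h) + 0.2091*exp(2*h) - 0.7872*exp(h) + 1.9475)*exp(h)/(1.2321*exp(6*h) + 2.1312*exp(5*h) - 0.3882*exp(4*h) - 3.4416*exp(3*h) - 1.6487*exp(2*h) + 1.2272*exp(h) + 1.0816)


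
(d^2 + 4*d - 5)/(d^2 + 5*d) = (d - 1)/d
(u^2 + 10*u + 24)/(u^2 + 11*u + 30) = (u + 4)/(u + 5)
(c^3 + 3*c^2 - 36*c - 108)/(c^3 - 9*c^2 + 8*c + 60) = (c^2 + 9*c + 18)/(c^2 - 3*c - 10)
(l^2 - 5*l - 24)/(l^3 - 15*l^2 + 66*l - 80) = (l + 3)/(l^2 - 7*l + 10)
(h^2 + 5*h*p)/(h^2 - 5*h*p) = (h + 5*p)/(h - 5*p)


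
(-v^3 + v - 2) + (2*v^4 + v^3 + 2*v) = 2*v^4 + 3*v - 2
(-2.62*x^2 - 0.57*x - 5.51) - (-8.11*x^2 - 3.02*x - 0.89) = 5.49*x^2 + 2.45*x - 4.62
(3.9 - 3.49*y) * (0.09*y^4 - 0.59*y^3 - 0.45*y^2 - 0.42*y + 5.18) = -0.3141*y^5 + 2.4101*y^4 - 0.730499999999999*y^3 - 0.2892*y^2 - 19.7162*y + 20.202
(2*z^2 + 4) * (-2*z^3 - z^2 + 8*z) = -4*z^5 - 2*z^4 + 8*z^3 - 4*z^2 + 32*z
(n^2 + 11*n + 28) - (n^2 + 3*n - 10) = 8*n + 38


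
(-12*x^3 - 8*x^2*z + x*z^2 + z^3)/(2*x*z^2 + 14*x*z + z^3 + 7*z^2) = (-6*x^2 - x*z + z^2)/(z*(z + 7))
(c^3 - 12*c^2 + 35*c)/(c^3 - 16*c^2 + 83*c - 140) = c/(c - 4)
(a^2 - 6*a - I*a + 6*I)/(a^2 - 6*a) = (a - I)/a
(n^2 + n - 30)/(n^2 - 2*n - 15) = (n + 6)/(n + 3)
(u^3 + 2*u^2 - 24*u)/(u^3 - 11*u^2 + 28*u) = (u + 6)/(u - 7)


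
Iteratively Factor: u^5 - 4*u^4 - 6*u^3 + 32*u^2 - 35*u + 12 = (u - 1)*(u^4 - 3*u^3 - 9*u^2 + 23*u - 12) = (u - 4)*(u - 1)*(u^3 + u^2 - 5*u + 3) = (u - 4)*(u - 1)^2*(u^2 + 2*u - 3) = (u - 4)*(u - 1)^3*(u + 3)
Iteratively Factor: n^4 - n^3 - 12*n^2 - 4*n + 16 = (n - 1)*(n^3 - 12*n - 16) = (n - 1)*(n + 2)*(n^2 - 2*n - 8) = (n - 1)*(n + 2)^2*(n - 4)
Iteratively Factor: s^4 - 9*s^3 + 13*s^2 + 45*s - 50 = (s - 5)*(s^3 - 4*s^2 - 7*s + 10) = (s - 5)*(s + 2)*(s^2 - 6*s + 5) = (s - 5)^2*(s + 2)*(s - 1)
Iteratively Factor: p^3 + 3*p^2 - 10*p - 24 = (p + 4)*(p^2 - p - 6) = (p + 2)*(p + 4)*(p - 3)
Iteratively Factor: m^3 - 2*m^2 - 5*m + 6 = (m - 3)*(m^2 + m - 2) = (m - 3)*(m - 1)*(m + 2)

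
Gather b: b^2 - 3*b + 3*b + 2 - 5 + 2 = b^2 - 1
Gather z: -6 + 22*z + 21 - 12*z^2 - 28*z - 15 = -12*z^2 - 6*z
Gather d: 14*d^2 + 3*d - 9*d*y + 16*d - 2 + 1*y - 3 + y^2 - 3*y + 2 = 14*d^2 + d*(19 - 9*y) + y^2 - 2*y - 3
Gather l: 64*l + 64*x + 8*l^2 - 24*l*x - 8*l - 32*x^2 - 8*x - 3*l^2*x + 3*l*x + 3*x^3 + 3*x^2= l^2*(8 - 3*x) + l*(56 - 21*x) + 3*x^3 - 29*x^2 + 56*x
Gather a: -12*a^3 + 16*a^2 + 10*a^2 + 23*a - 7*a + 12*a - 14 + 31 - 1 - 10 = -12*a^3 + 26*a^2 + 28*a + 6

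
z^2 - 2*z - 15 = (z - 5)*(z + 3)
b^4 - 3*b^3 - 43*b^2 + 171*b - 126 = (b - 6)*(b - 3)*(b - 1)*(b + 7)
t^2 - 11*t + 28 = (t - 7)*(t - 4)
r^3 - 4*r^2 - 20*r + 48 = (r - 6)*(r - 2)*(r + 4)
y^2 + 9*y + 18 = (y + 3)*(y + 6)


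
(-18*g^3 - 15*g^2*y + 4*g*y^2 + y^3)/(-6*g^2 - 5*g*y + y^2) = (-18*g^2 + 3*g*y + y^2)/(-6*g + y)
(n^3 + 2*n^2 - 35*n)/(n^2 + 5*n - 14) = n*(n - 5)/(n - 2)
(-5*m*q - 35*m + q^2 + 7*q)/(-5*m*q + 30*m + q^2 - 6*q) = (q + 7)/(q - 6)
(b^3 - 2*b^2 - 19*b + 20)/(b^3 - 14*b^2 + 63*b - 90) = (b^2 + 3*b - 4)/(b^2 - 9*b + 18)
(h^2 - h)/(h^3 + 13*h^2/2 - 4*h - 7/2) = 2*h/(2*h^2 + 15*h + 7)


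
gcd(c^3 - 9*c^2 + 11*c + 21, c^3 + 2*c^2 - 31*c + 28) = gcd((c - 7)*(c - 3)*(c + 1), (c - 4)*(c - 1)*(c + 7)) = 1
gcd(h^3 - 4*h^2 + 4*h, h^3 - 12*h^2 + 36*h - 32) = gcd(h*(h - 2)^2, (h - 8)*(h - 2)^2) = h^2 - 4*h + 4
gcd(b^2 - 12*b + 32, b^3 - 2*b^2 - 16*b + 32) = b - 4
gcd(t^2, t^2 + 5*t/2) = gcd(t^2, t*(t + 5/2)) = t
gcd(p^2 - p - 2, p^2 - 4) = p - 2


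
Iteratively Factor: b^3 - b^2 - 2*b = (b + 1)*(b^2 - 2*b) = (b - 2)*(b + 1)*(b)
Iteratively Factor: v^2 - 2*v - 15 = (v - 5)*(v + 3)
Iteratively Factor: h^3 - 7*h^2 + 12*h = (h)*(h^2 - 7*h + 12) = h*(h - 4)*(h - 3)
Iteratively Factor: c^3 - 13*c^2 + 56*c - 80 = (c - 5)*(c^2 - 8*c + 16) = (c - 5)*(c - 4)*(c - 4)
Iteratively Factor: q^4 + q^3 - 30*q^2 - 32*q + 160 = (q + 4)*(q^3 - 3*q^2 - 18*q + 40) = (q - 5)*(q + 4)*(q^2 + 2*q - 8) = (q - 5)*(q + 4)^2*(q - 2)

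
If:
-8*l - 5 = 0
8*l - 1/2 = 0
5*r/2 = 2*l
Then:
No Solution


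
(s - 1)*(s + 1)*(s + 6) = s^3 + 6*s^2 - s - 6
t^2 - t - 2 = (t - 2)*(t + 1)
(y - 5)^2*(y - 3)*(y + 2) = y^4 - 11*y^3 + 29*y^2 + 35*y - 150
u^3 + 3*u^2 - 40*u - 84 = (u - 6)*(u + 2)*(u + 7)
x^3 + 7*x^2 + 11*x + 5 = (x + 1)^2*(x + 5)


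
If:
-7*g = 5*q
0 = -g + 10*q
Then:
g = 0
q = 0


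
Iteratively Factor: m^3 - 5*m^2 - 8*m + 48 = (m - 4)*(m^2 - m - 12) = (m - 4)*(m + 3)*(m - 4)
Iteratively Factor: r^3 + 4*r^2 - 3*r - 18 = (r + 3)*(r^2 + r - 6) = (r + 3)^2*(r - 2)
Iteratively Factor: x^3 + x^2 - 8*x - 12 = (x - 3)*(x^2 + 4*x + 4) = (x - 3)*(x + 2)*(x + 2)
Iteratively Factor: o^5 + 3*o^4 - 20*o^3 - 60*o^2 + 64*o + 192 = (o + 3)*(o^4 - 20*o^2 + 64) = (o + 2)*(o + 3)*(o^3 - 2*o^2 - 16*o + 32) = (o + 2)*(o + 3)*(o + 4)*(o^2 - 6*o + 8) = (o - 2)*(o + 2)*(o + 3)*(o + 4)*(o - 4)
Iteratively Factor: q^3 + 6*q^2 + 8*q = (q + 4)*(q^2 + 2*q) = q*(q + 4)*(q + 2)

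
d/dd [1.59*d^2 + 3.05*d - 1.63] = 3.18*d + 3.05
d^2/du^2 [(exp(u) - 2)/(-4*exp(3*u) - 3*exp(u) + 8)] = ((36 - 18*exp(u))*(4*exp(2*u) + 1)^2*exp(u) + 3*((exp(u) - 2)*(12*exp(2*u) + 1) + (8*exp(2*u) + 2)*exp(u))*(4*exp(3*u) + 3*exp(u) - 8) - (4*exp(3*u) + 3*exp(u) - 8)^2)*exp(u)/(4*exp(3*u) + 3*exp(u) - 8)^3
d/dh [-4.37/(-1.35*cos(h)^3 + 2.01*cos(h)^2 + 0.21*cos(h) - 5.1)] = (17.6985*cos(h)^2 - 17.5674*cos(h) - 0.9177)*sin(h)/(1.35*cos(h)^3 - 2.01*cos(h)^2 - 0.21*cos(h) + 5.1)^2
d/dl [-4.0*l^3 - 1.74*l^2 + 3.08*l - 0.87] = -12.0*l^2 - 3.48*l + 3.08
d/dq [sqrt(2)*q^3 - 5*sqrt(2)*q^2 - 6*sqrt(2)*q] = sqrt(2)*(3*q^2 - 10*q - 6)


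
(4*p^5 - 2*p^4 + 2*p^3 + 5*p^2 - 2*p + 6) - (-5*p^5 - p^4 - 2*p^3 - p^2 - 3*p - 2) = 9*p^5 - p^4 + 4*p^3 + 6*p^2 + p + 8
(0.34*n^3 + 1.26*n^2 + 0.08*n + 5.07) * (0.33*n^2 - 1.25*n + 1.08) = 0.1122*n^5 - 0.00920000000000004*n^4 - 1.1814*n^3 + 2.9339*n^2 - 6.2511*n + 5.4756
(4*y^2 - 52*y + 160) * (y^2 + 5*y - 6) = 4*y^4 - 32*y^3 - 124*y^2 + 1112*y - 960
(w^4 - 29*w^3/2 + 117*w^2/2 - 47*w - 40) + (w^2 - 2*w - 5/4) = w^4 - 29*w^3/2 + 119*w^2/2 - 49*w - 165/4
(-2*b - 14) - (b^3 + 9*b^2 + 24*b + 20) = -b^3 - 9*b^2 - 26*b - 34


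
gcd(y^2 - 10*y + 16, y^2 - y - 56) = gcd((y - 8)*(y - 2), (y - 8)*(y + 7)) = y - 8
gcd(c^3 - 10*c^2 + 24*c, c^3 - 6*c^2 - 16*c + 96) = c^2 - 10*c + 24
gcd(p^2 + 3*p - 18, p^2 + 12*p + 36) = p + 6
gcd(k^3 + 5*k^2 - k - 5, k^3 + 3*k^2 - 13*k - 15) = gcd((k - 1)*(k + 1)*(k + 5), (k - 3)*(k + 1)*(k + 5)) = k^2 + 6*k + 5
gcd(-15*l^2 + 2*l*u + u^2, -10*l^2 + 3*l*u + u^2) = 5*l + u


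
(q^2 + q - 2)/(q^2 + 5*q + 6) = (q - 1)/(q + 3)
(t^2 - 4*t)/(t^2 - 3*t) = (t - 4)/(t - 3)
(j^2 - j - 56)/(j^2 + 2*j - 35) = (j - 8)/(j - 5)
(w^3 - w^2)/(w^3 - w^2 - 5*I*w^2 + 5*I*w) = w/(w - 5*I)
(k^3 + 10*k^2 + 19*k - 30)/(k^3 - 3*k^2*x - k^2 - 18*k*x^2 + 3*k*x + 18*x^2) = (-k^2 - 11*k - 30)/(-k^2 + 3*k*x + 18*x^2)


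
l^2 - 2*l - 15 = (l - 5)*(l + 3)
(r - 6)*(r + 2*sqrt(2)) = r^2 - 6*r + 2*sqrt(2)*r - 12*sqrt(2)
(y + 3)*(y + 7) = y^2 + 10*y + 21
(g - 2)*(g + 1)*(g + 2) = g^3 + g^2 - 4*g - 4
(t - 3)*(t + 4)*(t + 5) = t^3 + 6*t^2 - 7*t - 60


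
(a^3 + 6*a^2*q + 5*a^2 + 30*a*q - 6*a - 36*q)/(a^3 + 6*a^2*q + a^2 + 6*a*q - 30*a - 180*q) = (a - 1)/(a - 5)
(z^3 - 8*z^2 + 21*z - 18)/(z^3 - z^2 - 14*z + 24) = (z - 3)/(z + 4)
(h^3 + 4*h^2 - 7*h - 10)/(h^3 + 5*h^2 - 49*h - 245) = (h^2 - h - 2)/(h^2 - 49)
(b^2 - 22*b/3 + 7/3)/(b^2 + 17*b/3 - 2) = (b - 7)/(b + 6)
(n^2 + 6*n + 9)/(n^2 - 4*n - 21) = (n + 3)/(n - 7)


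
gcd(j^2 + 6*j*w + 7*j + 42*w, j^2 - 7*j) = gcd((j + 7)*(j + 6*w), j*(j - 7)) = 1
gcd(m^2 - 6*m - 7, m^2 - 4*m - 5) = m + 1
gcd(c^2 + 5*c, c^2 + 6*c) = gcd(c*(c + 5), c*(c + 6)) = c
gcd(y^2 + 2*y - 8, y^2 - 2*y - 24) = y + 4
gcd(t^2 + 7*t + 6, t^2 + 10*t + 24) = t + 6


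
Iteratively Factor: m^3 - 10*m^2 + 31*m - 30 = (m - 2)*(m^2 - 8*m + 15) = (m - 3)*(m - 2)*(m - 5)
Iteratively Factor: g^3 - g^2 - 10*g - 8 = (g + 2)*(g^2 - 3*g - 4) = (g - 4)*(g + 2)*(g + 1)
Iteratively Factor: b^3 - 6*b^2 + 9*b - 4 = (b - 1)*(b^2 - 5*b + 4) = (b - 4)*(b - 1)*(b - 1)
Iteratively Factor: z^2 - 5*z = (z)*(z - 5)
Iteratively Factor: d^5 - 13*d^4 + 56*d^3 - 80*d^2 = (d - 4)*(d^4 - 9*d^3 + 20*d^2) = (d - 5)*(d - 4)*(d^3 - 4*d^2) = d*(d - 5)*(d - 4)*(d^2 - 4*d) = d*(d - 5)*(d - 4)^2*(d)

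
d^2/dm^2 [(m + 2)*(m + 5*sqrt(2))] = 2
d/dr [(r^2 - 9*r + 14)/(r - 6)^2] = (26 - 3*r)/(r^3 - 18*r^2 + 108*r - 216)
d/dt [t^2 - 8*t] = 2*t - 8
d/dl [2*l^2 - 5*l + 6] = 4*l - 5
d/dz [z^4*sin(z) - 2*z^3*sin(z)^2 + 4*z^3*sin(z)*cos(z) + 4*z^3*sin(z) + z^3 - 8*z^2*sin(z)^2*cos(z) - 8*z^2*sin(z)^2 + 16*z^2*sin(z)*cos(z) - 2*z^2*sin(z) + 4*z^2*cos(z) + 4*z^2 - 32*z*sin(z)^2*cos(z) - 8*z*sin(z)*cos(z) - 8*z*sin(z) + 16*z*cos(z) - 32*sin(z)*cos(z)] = z^4*cos(z) - 2*z^3*sin(2*z) + 4*sqrt(2)*z^3*sin(z + pi/4) + 4*z^3*cos(2*z) + 10*z^2*sin(z) - 2*z^2*sin(2*z) - 6*z^2*sin(3*z) - 2*z^2*cos(z) + 19*z^2*cos(2*z) - 12*z*sin(z) + 16*z*sin(2*z) - 24*z*sin(3*z) - 4*z*cos(z) + 4*z*cos(3*z) - 8*sin(z) - 4*sin(2*z) + 8*cos(z) - 32*cos(2*z) + 8*cos(3*z)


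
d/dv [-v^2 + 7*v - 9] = 7 - 2*v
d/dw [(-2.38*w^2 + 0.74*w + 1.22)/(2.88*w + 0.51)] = (-6.8544*w^2 - 2.4276*w - 3.1362)/(8.2944*w^2 + 2.9376*w + 0.2601)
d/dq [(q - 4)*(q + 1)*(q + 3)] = 3*q^2 - 13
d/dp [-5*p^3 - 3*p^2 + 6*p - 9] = -15*p^2 - 6*p + 6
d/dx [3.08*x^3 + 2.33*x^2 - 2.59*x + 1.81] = 9.24*x^2 + 4.66*x - 2.59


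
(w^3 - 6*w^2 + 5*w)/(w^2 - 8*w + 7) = w*(w - 5)/(w - 7)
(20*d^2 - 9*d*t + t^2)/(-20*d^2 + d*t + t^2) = (-5*d + t)/(5*d + t)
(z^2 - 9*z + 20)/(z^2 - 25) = (z - 4)/(z + 5)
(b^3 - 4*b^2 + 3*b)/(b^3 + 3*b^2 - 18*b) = (b - 1)/(b + 6)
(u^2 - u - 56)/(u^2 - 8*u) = (u + 7)/u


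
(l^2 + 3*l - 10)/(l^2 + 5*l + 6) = (l^2 + 3*l - 10)/(l^2 + 5*l + 6)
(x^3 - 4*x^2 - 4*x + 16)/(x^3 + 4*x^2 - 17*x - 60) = (x^2 - 4)/(x^2 + 8*x + 15)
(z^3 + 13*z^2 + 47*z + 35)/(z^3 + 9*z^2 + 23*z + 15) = (z + 7)/(z + 3)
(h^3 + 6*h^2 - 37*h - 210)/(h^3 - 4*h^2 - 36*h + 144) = (h^2 + 12*h + 35)/(h^2 + 2*h - 24)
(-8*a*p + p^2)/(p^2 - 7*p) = (-8*a + p)/(p - 7)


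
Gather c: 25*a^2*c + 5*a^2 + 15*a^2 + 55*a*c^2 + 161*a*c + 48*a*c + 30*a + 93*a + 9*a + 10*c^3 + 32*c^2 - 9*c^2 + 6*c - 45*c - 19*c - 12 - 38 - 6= 20*a^2 + 132*a + 10*c^3 + c^2*(55*a + 23) + c*(25*a^2 + 209*a - 58) - 56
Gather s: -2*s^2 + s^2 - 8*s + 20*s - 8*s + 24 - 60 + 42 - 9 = -s^2 + 4*s - 3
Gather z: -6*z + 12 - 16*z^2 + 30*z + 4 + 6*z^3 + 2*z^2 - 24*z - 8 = 6*z^3 - 14*z^2 + 8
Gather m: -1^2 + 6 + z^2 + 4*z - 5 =z^2 + 4*z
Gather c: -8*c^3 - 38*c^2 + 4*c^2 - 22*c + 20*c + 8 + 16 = -8*c^3 - 34*c^2 - 2*c + 24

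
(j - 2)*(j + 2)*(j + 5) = j^3 + 5*j^2 - 4*j - 20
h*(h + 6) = h^2 + 6*h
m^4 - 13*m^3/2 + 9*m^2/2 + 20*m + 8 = (m - 4)^2*(m + 1/2)*(m + 1)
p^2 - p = p*(p - 1)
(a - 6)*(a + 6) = a^2 - 36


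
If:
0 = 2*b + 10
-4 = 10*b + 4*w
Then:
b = -5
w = 23/2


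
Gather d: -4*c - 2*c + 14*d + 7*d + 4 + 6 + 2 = -6*c + 21*d + 12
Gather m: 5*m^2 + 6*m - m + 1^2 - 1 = 5*m^2 + 5*m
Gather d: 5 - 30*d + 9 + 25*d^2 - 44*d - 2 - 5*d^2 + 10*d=20*d^2 - 64*d + 12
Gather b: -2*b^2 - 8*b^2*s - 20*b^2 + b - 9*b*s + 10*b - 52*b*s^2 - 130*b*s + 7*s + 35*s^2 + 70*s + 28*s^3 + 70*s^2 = b^2*(-8*s - 22) + b*(-52*s^2 - 139*s + 11) + 28*s^3 + 105*s^2 + 77*s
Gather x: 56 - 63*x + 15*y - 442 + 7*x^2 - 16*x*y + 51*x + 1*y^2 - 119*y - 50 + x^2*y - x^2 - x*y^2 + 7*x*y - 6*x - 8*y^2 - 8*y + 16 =x^2*(y + 6) + x*(-y^2 - 9*y - 18) - 7*y^2 - 112*y - 420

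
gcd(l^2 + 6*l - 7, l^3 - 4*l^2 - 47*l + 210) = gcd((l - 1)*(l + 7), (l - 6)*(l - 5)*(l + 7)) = l + 7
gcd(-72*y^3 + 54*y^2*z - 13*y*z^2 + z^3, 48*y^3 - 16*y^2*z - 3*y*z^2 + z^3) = 12*y^2 - 7*y*z + z^2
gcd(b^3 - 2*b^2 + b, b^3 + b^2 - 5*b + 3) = b^2 - 2*b + 1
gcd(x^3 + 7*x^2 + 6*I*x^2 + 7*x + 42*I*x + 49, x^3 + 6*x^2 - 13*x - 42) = x + 7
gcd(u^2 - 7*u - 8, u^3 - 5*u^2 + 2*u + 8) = u + 1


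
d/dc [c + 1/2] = 1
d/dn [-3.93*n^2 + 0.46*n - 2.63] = 0.46 - 7.86*n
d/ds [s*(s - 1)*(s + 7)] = 3*s^2 + 12*s - 7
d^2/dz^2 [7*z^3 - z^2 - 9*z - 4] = 42*z - 2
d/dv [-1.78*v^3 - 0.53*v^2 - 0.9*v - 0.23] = -5.34*v^2 - 1.06*v - 0.9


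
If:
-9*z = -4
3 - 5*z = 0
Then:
No Solution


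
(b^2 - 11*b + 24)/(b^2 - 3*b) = (b - 8)/b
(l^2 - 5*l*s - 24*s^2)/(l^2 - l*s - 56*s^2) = (l + 3*s)/(l + 7*s)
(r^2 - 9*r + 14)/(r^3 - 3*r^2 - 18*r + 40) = (r - 7)/(r^2 - r - 20)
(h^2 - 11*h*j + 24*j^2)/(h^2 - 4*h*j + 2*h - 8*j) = (h^2 - 11*h*j + 24*j^2)/(h^2 - 4*h*j + 2*h - 8*j)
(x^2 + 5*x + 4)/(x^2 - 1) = (x + 4)/(x - 1)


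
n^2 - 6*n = n*(n - 6)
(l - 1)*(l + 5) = l^2 + 4*l - 5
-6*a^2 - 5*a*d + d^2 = (-6*a + d)*(a + d)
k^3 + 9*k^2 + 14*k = k*(k + 2)*(k + 7)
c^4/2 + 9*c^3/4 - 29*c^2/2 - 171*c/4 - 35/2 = (c/2 + 1)*(c - 5)*(c + 1/2)*(c + 7)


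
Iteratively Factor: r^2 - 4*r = (r)*(r - 4)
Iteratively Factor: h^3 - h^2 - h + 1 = (h + 1)*(h^2 - 2*h + 1) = (h - 1)*(h + 1)*(h - 1)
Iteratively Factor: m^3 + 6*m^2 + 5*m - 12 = (m + 4)*(m^2 + 2*m - 3) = (m + 3)*(m + 4)*(m - 1)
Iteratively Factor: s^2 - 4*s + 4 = (s - 2)*(s - 2)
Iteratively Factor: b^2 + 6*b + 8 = (b + 2)*(b + 4)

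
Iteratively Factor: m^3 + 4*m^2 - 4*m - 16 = (m + 4)*(m^2 - 4) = (m - 2)*(m + 4)*(m + 2)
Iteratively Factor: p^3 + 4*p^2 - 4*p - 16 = (p + 2)*(p^2 + 2*p - 8) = (p + 2)*(p + 4)*(p - 2)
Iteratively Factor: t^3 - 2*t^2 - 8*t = (t + 2)*(t^2 - 4*t) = t*(t + 2)*(t - 4)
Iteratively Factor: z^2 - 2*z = (z - 2)*(z)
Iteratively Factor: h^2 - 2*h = (h)*(h - 2)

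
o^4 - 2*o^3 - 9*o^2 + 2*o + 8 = (o - 4)*(o - 1)*(o + 1)*(o + 2)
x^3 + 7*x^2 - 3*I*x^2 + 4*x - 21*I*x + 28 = (x + 7)*(x - 4*I)*(x + I)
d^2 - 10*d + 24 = (d - 6)*(d - 4)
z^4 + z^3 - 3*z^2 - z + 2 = (z - 1)^2*(z + 1)*(z + 2)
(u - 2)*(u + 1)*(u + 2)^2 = u^4 + 3*u^3 - 2*u^2 - 12*u - 8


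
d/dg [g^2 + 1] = 2*g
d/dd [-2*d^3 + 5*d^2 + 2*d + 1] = -6*d^2 + 10*d + 2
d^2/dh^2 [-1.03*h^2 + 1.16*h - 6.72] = -2.06000000000000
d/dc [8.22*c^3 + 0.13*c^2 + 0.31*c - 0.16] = 24.66*c^2 + 0.26*c + 0.31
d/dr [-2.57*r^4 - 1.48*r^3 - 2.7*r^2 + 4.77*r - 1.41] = -10.28*r^3 - 4.44*r^2 - 5.4*r + 4.77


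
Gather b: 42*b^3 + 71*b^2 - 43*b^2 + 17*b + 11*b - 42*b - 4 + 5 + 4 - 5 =42*b^3 + 28*b^2 - 14*b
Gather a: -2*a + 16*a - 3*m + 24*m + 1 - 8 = 14*a + 21*m - 7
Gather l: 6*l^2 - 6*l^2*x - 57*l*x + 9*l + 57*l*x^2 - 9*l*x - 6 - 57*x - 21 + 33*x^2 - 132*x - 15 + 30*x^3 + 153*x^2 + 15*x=l^2*(6 - 6*x) + l*(57*x^2 - 66*x + 9) + 30*x^3 + 186*x^2 - 174*x - 42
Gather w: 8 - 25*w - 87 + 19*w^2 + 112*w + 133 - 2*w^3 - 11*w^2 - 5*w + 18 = -2*w^3 + 8*w^2 + 82*w + 72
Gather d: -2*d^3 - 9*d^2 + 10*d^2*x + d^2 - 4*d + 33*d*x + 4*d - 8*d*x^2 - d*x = -2*d^3 + d^2*(10*x - 8) + d*(-8*x^2 + 32*x)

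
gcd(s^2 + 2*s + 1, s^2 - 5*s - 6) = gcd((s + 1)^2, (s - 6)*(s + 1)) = s + 1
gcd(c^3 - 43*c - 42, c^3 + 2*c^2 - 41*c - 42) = c + 1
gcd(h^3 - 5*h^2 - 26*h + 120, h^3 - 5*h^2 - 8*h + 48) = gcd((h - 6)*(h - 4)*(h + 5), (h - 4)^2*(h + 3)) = h - 4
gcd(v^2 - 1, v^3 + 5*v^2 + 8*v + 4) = v + 1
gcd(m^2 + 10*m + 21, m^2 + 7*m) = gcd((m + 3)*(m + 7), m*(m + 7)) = m + 7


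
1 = 1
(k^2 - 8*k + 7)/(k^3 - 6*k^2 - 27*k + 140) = (k - 1)/(k^2 + k - 20)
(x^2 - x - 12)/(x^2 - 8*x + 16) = (x + 3)/(x - 4)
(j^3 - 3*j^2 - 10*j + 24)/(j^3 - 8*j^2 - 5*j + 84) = (j - 2)/(j - 7)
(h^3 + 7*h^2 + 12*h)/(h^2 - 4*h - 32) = h*(h + 3)/(h - 8)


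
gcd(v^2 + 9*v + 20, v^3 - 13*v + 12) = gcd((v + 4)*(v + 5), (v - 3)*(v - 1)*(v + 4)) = v + 4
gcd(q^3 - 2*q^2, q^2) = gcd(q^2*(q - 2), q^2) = q^2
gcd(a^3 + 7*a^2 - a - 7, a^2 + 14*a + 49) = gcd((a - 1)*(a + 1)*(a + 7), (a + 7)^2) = a + 7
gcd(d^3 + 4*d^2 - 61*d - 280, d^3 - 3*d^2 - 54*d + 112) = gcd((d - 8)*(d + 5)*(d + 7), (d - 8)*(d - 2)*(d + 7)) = d^2 - d - 56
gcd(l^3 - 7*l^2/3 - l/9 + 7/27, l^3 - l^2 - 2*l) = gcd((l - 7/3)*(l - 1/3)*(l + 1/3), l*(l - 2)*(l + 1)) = 1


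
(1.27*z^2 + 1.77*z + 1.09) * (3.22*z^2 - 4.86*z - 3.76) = 4.0894*z^4 - 0.472799999999999*z^3 - 9.8676*z^2 - 11.9526*z - 4.0984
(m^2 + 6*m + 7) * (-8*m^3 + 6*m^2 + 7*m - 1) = -8*m^5 - 42*m^4 - 13*m^3 + 83*m^2 + 43*m - 7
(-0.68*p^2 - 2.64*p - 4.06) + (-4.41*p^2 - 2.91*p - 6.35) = -5.09*p^2 - 5.55*p - 10.41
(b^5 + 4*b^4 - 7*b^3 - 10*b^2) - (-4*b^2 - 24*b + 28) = b^5 + 4*b^4 - 7*b^3 - 6*b^2 + 24*b - 28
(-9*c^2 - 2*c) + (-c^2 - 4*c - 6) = -10*c^2 - 6*c - 6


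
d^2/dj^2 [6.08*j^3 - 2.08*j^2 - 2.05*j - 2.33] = 36.48*j - 4.16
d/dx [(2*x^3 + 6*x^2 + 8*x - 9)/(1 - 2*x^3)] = 4*(3*x^4 + 8*x^3 - 12*x^2 + 3*x + 2)/(4*x^6 - 4*x^3 + 1)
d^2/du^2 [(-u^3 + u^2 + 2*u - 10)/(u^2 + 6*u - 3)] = 2*(-43*u^3 + 33*u^2 - 189*u - 345)/(u^6 + 18*u^5 + 99*u^4 + 108*u^3 - 297*u^2 + 162*u - 27)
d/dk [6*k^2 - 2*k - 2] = 12*k - 2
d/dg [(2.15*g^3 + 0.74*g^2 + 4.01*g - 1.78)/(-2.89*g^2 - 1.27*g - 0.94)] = (-6.2135*g^4 - 5.461*g^3 + 4.5861*g^2 - 11.6796*g - 6.03)/(8.3521*g^4 + 7.3406*g^3 + 7.0461*g^2 + 2.3876*g + 0.8836)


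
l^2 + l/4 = l*(l + 1/4)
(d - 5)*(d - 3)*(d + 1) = d^3 - 7*d^2 + 7*d + 15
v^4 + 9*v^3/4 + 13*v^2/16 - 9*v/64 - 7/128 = (v - 1/4)*(v + 1/4)*(v + 1/2)*(v + 7/4)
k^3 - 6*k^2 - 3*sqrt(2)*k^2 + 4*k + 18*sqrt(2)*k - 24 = (k - 6)*(k - 2*sqrt(2))*(k - sqrt(2))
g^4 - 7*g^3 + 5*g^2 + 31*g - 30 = (g - 5)*(g - 3)*(g - 1)*(g + 2)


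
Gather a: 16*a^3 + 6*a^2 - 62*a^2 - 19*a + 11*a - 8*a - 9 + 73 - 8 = 16*a^3 - 56*a^2 - 16*a + 56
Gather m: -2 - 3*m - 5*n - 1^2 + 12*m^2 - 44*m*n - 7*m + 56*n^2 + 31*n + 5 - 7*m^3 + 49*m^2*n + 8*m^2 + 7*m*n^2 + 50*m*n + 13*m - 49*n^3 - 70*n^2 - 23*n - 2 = -7*m^3 + m^2*(49*n + 20) + m*(7*n^2 + 6*n + 3) - 49*n^3 - 14*n^2 + 3*n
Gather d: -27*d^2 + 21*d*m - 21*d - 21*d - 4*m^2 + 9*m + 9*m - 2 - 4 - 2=-27*d^2 + d*(21*m - 42) - 4*m^2 + 18*m - 8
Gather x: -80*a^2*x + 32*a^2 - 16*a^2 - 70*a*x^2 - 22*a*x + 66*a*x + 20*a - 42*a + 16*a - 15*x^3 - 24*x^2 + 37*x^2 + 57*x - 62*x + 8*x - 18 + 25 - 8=16*a^2 - 6*a - 15*x^3 + x^2*(13 - 70*a) + x*(-80*a^2 + 44*a + 3) - 1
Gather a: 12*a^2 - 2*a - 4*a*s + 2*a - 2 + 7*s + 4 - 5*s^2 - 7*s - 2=12*a^2 - 4*a*s - 5*s^2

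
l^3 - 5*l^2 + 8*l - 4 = (l - 2)^2*(l - 1)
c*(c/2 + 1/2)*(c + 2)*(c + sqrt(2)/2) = c^4/2 + sqrt(2)*c^3/4 + 3*c^3/2 + c^2 + 3*sqrt(2)*c^2/4 + sqrt(2)*c/2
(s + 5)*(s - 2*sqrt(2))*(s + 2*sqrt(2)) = s^3 + 5*s^2 - 8*s - 40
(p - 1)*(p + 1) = p^2 - 1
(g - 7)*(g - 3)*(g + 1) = g^3 - 9*g^2 + 11*g + 21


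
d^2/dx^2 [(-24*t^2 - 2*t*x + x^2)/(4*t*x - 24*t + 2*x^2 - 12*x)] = (-4*(t + x - 3)^2*(24*t^2 + 2*t*x - x^2) + (24*t^2 + 2*t*x - x^2 + 4*(t - x)*(t + x - 3))*(2*t*x - 12*t + x^2 - 6*x) + (2*t*x - 12*t + x^2 - 6*x)^2)/(2*t*x - 12*t + x^2 - 6*x)^3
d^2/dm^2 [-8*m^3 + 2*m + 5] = -48*m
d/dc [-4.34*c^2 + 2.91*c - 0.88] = 2.91 - 8.68*c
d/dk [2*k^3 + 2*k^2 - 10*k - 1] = 6*k^2 + 4*k - 10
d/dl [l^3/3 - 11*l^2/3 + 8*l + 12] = l^2 - 22*l/3 + 8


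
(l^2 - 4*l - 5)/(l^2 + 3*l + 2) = (l - 5)/(l + 2)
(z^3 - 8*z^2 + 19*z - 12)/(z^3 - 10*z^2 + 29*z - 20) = (z - 3)/(z - 5)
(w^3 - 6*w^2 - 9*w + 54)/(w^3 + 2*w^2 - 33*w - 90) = (w - 3)/(w + 5)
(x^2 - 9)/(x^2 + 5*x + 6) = (x - 3)/(x + 2)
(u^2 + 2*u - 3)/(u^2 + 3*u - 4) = (u + 3)/(u + 4)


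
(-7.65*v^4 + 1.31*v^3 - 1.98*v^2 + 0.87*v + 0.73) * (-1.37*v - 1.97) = 10.4805*v^5 + 13.2758*v^4 + 0.1319*v^3 + 2.7087*v^2 - 2.714*v - 1.4381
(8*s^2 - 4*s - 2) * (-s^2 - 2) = -8*s^4 + 4*s^3 - 14*s^2 + 8*s + 4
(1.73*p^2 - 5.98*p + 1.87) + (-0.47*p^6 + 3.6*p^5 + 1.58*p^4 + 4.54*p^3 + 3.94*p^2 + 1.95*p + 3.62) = -0.47*p^6 + 3.6*p^5 + 1.58*p^4 + 4.54*p^3 + 5.67*p^2 - 4.03*p + 5.49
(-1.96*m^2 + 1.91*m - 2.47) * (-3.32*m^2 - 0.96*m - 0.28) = 6.5072*m^4 - 4.4596*m^3 + 6.9156*m^2 + 1.8364*m + 0.6916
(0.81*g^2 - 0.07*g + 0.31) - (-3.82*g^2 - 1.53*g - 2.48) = 4.63*g^2 + 1.46*g + 2.79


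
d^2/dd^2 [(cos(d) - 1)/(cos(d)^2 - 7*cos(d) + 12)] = (-9*(1 - cos(2*d))^2*cos(d) - 3*(1 - cos(2*d))^2 - 199*cos(d) - 190*cos(2*d) + 45*cos(3*d) + 2*cos(5*d) + 198)/(4*(cos(d) - 4)^3*(cos(d) - 3)^3)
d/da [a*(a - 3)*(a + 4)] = 3*a^2 + 2*a - 12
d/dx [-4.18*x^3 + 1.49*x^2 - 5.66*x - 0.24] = -12.54*x^2 + 2.98*x - 5.66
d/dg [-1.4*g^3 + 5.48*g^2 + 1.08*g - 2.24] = -4.2*g^2 + 10.96*g + 1.08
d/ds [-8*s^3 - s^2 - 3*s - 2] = -24*s^2 - 2*s - 3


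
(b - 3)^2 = b^2 - 6*b + 9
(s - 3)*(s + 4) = s^2 + s - 12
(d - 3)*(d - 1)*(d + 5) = d^3 + d^2 - 17*d + 15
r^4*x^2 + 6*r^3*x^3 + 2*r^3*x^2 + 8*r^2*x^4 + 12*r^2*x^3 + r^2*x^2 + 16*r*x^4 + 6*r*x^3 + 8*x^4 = (r + 2*x)*(r + 4*x)*(r*x + x)^2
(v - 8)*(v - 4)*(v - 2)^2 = v^4 - 16*v^3 + 84*v^2 - 176*v + 128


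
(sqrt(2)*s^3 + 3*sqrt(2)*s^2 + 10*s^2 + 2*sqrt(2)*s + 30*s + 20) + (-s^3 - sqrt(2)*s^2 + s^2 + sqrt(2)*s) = -s^3 + sqrt(2)*s^3 + 2*sqrt(2)*s^2 + 11*s^2 + 3*sqrt(2)*s + 30*s + 20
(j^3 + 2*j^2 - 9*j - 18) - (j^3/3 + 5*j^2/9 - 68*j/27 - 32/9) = 2*j^3/3 + 13*j^2/9 - 175*j/27 - 130/9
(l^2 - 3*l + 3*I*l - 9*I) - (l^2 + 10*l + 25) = -13*l + 3*I*l - 25 - 9*I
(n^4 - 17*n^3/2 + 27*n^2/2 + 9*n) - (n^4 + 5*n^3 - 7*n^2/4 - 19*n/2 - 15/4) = -27*n^3/2 + 61*n^2/4 + 37*n/2 + 15/4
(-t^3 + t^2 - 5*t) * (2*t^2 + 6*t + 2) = -2*t^5 - 4*t^4 - 6*t^3 - 28*t^2 - 10*t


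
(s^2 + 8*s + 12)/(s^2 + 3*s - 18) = (s + 2)/(s - 3)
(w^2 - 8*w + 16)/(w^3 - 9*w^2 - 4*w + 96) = (w - 4)/(w^2 - 5*w - 24)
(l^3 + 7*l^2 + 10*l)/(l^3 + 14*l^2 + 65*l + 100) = l*(l + 2)/(l^2 + 9*l + 20)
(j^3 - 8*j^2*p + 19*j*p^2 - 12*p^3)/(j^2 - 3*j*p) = j - 5*p + 4*p^2/j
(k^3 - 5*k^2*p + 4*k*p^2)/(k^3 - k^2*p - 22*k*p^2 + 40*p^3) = k*(-k + p)/(-k^2 - 3*k*p + 10*p^2)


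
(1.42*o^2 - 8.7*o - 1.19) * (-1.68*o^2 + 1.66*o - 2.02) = -2.3856*o^4 + 16.9732*o^3 - 15.3112*o^2 + 15.5986*o + 2.4038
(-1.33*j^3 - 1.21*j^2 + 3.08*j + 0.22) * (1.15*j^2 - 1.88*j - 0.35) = -1.5295*j^5 + 1.1089*j^4 + 6.2823*j^3 - 5.1139*j^2 - 1.4916*j - 0.077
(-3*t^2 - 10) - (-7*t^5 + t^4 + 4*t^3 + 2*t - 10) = 7*t^5 - t^4 - 4*t^3 - 3*t^2 - 2*t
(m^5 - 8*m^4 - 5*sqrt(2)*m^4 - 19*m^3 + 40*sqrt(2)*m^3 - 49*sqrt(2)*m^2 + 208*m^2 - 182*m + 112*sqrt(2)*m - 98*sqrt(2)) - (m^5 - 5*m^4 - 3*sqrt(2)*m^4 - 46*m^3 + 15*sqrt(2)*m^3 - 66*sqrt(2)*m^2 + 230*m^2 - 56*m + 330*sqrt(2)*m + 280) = -3*m^4 - 2*sqrt(2)*m^4 + 27*m^3 + 25*sqrt(2)*m^3 - 22*m^2 + 17*sqrt(2)*m^2 - 218*sqrt(2)*m - 126*m - 280 - 98*sqrt(2)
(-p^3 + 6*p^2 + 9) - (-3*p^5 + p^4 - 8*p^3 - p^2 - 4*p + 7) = 3*p^5 - p^4 + 7*p^3 + 7*p^2 + 4*p + 2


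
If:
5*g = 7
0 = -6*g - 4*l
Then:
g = 7/5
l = -21/10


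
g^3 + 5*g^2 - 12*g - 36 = (g - 3)*(g + 2)*(g + 6)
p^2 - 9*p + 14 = (p - 7)*(p - 2)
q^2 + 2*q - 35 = (q - 5)*(q + 7)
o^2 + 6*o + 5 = (o + 1)*(o + 5)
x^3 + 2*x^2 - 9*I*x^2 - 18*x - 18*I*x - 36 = (x + 2)*(x - 6*I)*(x - 3*I)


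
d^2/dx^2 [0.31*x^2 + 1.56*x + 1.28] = 0.620000000000000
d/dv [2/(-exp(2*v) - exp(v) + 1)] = (4*exp(v) + 2)*exp(v)/(exp(2*v) + exp(v) - 1)^2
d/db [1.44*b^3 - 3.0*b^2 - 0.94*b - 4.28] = 4.32*b^2 - 6.0*b - 0.94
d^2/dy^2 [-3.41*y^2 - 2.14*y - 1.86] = -6.82000000000000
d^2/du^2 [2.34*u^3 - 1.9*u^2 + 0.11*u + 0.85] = 14.04*u - 3.8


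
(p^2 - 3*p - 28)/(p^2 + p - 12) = (p - 7)/(p - 3)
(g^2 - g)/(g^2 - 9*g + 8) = g/(g - 8)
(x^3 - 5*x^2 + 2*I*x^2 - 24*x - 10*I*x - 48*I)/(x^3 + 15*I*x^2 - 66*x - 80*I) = (x^2 - 5*x - 24)/(x^2 + 13*I*x - 40)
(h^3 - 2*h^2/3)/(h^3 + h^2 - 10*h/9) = 3*h/(3*h + 5)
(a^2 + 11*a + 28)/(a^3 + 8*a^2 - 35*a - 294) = (a + 4)/(a^2 + a - 42)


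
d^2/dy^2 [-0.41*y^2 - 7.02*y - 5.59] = -0.820000000000000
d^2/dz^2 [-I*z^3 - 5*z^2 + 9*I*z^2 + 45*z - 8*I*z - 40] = -6*I*z - 10 + 18*I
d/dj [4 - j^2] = -2*j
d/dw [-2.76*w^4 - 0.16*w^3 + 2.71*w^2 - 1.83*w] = -11.04*w^3 - 0.48*w^2 + 5.42*w - 1.83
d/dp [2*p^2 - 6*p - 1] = 4*p - 6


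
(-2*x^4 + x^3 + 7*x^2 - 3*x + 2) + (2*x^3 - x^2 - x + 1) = -2*x^4 + 3*x^3 + 6*x^2 - 4*x + 3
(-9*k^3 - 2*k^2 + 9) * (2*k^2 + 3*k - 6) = -18*k^5 - 31*k^4 + 48*k^3 + 30*k^2 + 27*k - 54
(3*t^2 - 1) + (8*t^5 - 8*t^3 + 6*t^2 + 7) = 8*t^5 - 8*t^3 + 9*t^2 + 6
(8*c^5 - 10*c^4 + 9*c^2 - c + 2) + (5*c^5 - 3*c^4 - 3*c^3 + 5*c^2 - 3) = 13*c^5 - 13*c^4 - 3*c^3 + 14*c^2 - c - 1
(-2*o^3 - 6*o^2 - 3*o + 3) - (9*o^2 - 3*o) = -2*o^3 - 15*o^2 + 3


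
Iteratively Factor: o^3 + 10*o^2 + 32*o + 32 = (o + 4)*(o^2 + 6*o + 8) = (o + 2)*(o + 4)*(o + 4)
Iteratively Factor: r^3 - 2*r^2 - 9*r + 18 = (r - 3)*(r^2 + r - 6) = (r - 3)*(r + 3)*(r - 2)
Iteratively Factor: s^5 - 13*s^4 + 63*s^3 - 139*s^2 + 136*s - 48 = (s - 3)*(s^4 - 10*s^3 + 33*s^2 - 40*s + 16) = (s - 4)*(s - 3)*(s^3 - 6*s^2 + 9*s - 4) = (s - 4)^2*(s - 3)*(s^2 - 2*s + 1) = (s - 4)^2*(s - 3)*(s - 1)*(s - 1)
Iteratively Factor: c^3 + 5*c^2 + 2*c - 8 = (c + 2)*(c^2 + 3*c - 4) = (c + 2)*(c + 4)*(c - 1)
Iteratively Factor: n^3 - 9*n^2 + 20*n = (n)*(n^2 - 9*n + 20) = n*(n - 4)*(n - 5)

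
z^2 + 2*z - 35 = (z - 5)*(z + 7)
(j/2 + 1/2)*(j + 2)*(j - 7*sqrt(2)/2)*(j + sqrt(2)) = j^4/2 - 5*sqrt(2)*j^3/4 + 3*j^3/2 - 15*sqrt(2)*j^2/4 - 5*j^2/2 - 21*j/2 - 5*sqrt(2)*j/2 - 7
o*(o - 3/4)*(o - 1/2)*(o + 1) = o^4 - o^3/4 - 7*o^2/8 + 3*o/8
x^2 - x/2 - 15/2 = (x - 3)*(x + 5/2)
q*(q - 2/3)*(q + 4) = q^3 + 10*q^2/3 - 8*q/3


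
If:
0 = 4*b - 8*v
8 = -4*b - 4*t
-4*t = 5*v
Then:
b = -16/3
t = 10/3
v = -8/3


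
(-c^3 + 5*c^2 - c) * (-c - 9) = c^4 + 4*c^3 - 44*c^2 + 9*c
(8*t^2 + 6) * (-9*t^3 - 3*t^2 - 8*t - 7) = -72*t^5 - 24*t^4 - 118*t^3 - 74*t^2 - 48*t - 42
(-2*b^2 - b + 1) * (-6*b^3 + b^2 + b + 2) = 12*b^5 + 4*b^4 - 9*b^3 - 4*b^2 - b + 2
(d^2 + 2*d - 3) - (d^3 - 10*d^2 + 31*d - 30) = -d^3 + 11*d^2 - 29*d + 27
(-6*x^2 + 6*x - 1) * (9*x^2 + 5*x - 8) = -54*x^4 + 24*x^3 + 69*x^2 - 53*x + 8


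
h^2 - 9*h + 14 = (h - 7)*(h - 2)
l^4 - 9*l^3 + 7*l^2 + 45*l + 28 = (l - 7)*(l - 4)*(l + 1)^2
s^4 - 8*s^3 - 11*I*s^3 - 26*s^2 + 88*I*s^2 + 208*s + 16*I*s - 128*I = (s - 8)*(s - 8*I)*(s - 2*I)*(s - I)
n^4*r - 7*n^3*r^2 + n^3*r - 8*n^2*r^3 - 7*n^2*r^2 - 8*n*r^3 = n*(n - 8*r)*(n + r)*(n*r + r)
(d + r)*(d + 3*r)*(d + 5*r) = d^3 + 9*d^2*r + 23*d*r^2 + 15*r^3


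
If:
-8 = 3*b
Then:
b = -8/3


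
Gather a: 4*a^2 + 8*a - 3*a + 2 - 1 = 4*a^2 + 5*a + 1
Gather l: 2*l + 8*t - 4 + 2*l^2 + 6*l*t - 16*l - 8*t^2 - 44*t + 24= 2*l^2 + l*(6*t - 14) - 8*t^2 - 36*t + 20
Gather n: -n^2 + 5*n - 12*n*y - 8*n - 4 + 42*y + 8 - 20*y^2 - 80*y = -n^2 + n*(-12*y - 3) - 20*y^2 - 38*y + 4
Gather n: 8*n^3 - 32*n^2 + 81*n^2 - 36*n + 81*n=8*n^3 + 49*n^2 + 45*n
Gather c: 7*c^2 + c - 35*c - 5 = 7*c^2 - 34*c - 5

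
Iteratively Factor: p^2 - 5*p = (p - 5)*(p)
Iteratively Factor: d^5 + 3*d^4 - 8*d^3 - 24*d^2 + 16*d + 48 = (d - 2)*(d^4 + 5*d^3 + 2*d^2 - 20*d - 24) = (d - 2)^2*(d^3 + 7*d^2 + 16*d + 12) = (d - 2)^2*(d + 3)*(d^2 + 4*d + 4) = (d - 2)^2*(d + 2)*(d + 3)*(d + 2)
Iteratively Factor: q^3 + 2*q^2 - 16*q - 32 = (q + 4)*(q^2 - 2*q - 8) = (q - 4)*(q + 4)*(q + 2)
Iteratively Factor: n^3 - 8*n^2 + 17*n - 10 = (n - 2)*(n^2 - 6*n + 5) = (n - 5)*(n - 2)*(n - 1)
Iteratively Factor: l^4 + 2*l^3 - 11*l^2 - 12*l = (l + 1)*(l^3 + l^2 - 12*l) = (l + 1)*(l + 4)*(l^2 - 3*l) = (l - 3)*(l + 1)*(l + 4)*(l)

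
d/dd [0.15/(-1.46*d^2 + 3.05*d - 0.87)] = (0.438*d - 0.4575)/(1.46*d^2 - 3.05*d + 0.87)^2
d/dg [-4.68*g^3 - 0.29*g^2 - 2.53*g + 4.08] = -14.04*g^2 - 0.58*g - 2.53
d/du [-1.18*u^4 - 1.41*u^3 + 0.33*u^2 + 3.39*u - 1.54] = -4.72*u^3 - 4.23*u^2 + 0.66*u + 3.39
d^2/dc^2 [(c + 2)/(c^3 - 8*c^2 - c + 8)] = 2*((c + 2)*(-3*c^2 + 16*c + 1)^2 + (-3*c^2 + 16*c - (c + 2)*(3*c - 8) + 1)*(c^3 - 8*c^2 - c + 8))/(c^3 - 8*c^2 - c + 8)^3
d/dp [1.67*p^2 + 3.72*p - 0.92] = 3.34*p + 3.72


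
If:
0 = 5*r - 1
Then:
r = 1/5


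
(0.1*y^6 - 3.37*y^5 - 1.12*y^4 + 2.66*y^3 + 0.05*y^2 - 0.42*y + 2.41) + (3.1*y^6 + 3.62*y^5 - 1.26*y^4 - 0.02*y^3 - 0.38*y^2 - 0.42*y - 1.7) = 3.2*y^6 + 0.25*y^5 - 2.38*y^4 + 2.64*y^3 - 0.33*y^2 - 0.84*y + 0.71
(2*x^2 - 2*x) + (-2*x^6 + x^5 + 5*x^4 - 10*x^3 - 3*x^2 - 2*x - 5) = -2*x^6 + x^5 + 5*x^4 - 10*x^3 - x^2 - 4*x - 5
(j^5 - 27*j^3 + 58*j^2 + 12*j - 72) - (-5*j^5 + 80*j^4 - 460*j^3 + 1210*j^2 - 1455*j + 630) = 6*j^5 - 80*j^4 + 433*j^3 - 1152*j^2 + 1467*j - 702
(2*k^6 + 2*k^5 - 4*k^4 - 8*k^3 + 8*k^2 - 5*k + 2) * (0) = 0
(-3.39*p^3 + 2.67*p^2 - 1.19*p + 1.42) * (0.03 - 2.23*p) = 7.5597*p^4 - 6.0558*p^3 + 2.7338*p^2 - 3.2023*p + 0.0426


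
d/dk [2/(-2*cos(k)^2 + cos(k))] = 2*(sin(k)/cos(k)^2 - 4*tan(k))/(2*cos(k) - 1)^2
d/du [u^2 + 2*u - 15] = 2*u + 2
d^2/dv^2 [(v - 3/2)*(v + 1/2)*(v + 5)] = 6*v + 8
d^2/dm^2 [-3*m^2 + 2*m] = -6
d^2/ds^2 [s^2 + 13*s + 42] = 2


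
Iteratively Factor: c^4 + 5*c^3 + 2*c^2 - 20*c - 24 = (c - 2)*(c^3 + 7*c^2 + 16*c + 12) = (c - 2)*(c + 2)*(c^2 + 5*c + 6) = (c - 2)*(c + 2)^2*(c + 3)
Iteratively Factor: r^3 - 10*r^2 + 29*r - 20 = (r - 5)*(r^2 - 5*r + 4) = (r - 5)*(r - 1)*(r - 4)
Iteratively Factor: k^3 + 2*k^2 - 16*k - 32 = (k + 4)*(k^2 - 2*k - 8) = (k + 2)*(k + 4)*(k - 4)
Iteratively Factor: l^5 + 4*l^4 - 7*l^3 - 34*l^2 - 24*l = (l)*(l^4 + 4*l^3 - 7*l^2 - 34*l - 24) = l*(l + 1)*(l^3 + 3*l^2 - 10*l - 24) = l*(l + 1)*(l + 4)*(l^2 - l - 6) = l*(l - 3)*(l + 1)*(l + 4)*(l + 2)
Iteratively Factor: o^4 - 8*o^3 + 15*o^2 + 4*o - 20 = (o - 2)*(o^3 - 6*o^2 + 3*o + 10) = (o - 2)*(o + 1)*(o^2 - 7*o + 10) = (o - 5)*(o - 2)*(o + 1)*(o - 2)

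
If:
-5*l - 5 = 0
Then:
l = -1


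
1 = 1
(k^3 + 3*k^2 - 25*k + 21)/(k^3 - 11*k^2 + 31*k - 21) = (k + 7)/(k - 7)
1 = 1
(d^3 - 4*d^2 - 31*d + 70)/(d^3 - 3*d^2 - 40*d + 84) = (d + 5)/(d + 6)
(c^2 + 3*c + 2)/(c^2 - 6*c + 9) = (c^2 + 3*c + 2)/(c^2 - 6*c + 9)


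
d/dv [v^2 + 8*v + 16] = 2*v + 8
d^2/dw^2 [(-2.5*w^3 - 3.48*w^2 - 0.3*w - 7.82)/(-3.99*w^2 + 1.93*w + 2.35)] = (128.655932*w^3 + 1010.784912*w^2 - 261.601644*w + 240.621196)/(63.521199*w^6 - 92.177379*w^5 - 67.649652*w^4 + 101.390813*w^3 + 39.84378*w^2 - 31.975275*w - 12.977875)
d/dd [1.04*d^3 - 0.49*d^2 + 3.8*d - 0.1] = 3.12*d^2 - 0.98*d + 3.8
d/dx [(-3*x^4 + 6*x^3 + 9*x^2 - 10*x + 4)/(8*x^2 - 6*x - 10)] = (-24*x^5 + 51*x^4 + 24*x^3 - 77*x^2 - 122*x + 62)/(2*(16*x^4 - 24*x^3 - 31*x^2 + 30*x + 25))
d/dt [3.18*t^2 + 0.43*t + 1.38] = 6.36*t + 0.43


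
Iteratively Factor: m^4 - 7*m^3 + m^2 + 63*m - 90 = (m - 5)*(m^3 - 2*m^2 - 9*m + 18) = (m - 5)*(m - 2)*(m^2 - 9) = (m - 5)*(m - 3)*(m - 2)*(m + 3)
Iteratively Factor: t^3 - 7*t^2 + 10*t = (t - 5)*(t^2 - 2*t) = t*(t - 5)*(t - 2)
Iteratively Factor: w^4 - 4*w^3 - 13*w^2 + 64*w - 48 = (w - 4)*(w^3 - 13*w + 12) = (w - 4)*(w + 4)*(w^2 - 4*w + 3) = (w - 4)*(w - 3)*(w + 4)*(w - 1)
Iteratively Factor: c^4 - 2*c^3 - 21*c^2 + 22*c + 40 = (c - 2)*(c^3 - 21*c - 20) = (c - 5)*(c - 2)*(c^2 + 5*c + 4) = (c - 5)*(c - 2)*(c + 1)*(c + 4)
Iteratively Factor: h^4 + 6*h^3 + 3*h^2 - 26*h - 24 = (h + 1)*(h^3 + 5*h^2 - 2*h - 24) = (h + 1)*(h + 3)*(h^2 + 2*h - 8) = (h - 2)*(h + 1)*(h + 3)*(h + 4)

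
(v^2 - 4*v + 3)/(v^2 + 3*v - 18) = (v - 1)/(v + 6)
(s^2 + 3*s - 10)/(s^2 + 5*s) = (s - 2)/s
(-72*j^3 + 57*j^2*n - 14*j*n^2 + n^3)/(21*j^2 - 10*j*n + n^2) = (-24*j^2 + 11*j*n - n^2)/(7*j - n)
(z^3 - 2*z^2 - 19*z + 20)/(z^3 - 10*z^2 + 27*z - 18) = (z^2 - z - 20)/(z^2 - 9*z + 18)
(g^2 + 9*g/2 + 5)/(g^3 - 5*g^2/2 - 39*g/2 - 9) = (2*g^2 + 9*g + 10)/(2*g^3 - 5*g^2 - 39*g - 18)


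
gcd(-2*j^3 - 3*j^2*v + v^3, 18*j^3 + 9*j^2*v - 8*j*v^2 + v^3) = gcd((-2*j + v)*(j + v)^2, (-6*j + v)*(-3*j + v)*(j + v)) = j + v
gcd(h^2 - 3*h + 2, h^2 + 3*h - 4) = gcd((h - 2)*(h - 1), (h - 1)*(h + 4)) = h - 1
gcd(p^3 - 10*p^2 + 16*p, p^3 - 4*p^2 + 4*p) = p^2 - 2*p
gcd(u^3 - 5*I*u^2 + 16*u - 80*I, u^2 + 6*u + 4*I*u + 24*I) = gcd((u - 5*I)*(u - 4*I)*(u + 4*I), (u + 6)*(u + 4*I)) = u + 4*I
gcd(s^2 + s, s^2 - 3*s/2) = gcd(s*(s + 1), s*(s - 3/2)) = s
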